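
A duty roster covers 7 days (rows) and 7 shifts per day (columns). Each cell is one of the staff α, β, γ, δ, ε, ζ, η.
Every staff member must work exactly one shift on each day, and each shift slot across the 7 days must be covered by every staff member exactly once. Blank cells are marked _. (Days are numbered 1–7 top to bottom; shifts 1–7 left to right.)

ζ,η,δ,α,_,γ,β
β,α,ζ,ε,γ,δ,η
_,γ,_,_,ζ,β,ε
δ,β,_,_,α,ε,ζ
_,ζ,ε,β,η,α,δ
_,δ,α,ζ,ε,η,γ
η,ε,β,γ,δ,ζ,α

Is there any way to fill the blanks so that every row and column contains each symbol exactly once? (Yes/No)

No

Day 1, shift 5: day 1 together with shift 5 already contain {α, β, γ, δ, ε, ζ, η} — every symbol — so nothing can go there. The grid has no valid completion.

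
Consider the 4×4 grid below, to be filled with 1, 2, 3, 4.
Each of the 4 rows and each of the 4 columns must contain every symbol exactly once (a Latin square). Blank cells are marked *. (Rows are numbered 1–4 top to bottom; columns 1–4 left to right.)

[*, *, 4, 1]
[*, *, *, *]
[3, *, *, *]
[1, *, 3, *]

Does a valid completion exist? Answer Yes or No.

No row or column among the givens repeats a symbol, and propagating forced cells runs into no contradiction.
One valid completion exists (for instance, 2 3 4 1 / 4 1 2 3 / 3 2 1 4 / 1 4 3 2).

Yes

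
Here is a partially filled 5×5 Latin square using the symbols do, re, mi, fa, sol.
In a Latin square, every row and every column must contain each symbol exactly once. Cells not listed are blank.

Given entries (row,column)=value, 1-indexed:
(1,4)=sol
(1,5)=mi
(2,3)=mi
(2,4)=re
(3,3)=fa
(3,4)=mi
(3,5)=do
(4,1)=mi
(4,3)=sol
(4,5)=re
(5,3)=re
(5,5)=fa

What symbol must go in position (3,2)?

Row 1, column 3: row 1 has {mi, sol} and column 3 has {re, mi, fa, sol}, leaving only do.
Row 2, column 5: row 2 has {re, mi} and column 5 has {do, re, mi, fa}, leaving only sol.
Row 5, column 4: row 5 has {re, fa} and column 4 has {re, mi, sol}, leaving only do.
Row 4, column 4: row 4 has {re, mi, sol} and column 4 has {do, re, mi, sol}, leaving only fa.
Row 4, column 2: row 4 has {re, mi, fa, sol} and column 2 has {}, leaving only do.
Row 2, column 2: row 2 has {re, mi, sol} and column 2 has {do}, leaving only fa.
Row 1, column 2: row 1 has {do, mi, sol} and column 2 has {do, fa}, leaving only re.
Row 3 already has {do, mi, fa} and column 2 already has {do, re, fa}, so row 3, column 2 must be sol.

sol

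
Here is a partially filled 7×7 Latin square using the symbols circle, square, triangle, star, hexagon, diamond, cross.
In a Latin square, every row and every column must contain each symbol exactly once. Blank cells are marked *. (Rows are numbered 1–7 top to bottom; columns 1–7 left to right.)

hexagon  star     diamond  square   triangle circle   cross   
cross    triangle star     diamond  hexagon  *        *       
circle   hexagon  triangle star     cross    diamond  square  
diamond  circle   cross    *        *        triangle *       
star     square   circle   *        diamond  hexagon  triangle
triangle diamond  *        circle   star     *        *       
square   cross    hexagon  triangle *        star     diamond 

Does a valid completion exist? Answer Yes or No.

No row or column among the givens repeats a symbol, and propagating forced cells runs into no contradiction.
One valid completion exists (for instance, hexagon star diamond square triangle circle cross / cross triangle star diamond hexagon square circle / circle hexagon triangle star cross diamond square / diamond circle cross hexagon square triangle star / star square circle cross diamond hexagon triangle / triangle diamond square circle star cross hexagon / square cross hexagon triangle circle star diamond).

Yes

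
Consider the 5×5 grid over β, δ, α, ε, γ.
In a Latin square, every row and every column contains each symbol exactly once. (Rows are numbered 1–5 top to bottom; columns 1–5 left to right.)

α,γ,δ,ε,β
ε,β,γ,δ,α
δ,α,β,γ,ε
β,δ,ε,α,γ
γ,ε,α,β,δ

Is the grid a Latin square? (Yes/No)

Each row is a permutation of the 5 symbols, and so is each column.

Yes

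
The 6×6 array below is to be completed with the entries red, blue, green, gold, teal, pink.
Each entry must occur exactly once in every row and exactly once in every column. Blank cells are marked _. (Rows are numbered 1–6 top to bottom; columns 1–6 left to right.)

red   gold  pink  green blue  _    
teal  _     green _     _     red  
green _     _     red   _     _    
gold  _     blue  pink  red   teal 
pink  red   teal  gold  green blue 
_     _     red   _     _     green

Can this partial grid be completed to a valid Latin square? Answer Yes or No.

No

Row 1, column 6: row 1 together with column 6 already contain {red, blue, green, gold, teal, pink} — every symbol — so nothing can go there. The grid has no valid completion.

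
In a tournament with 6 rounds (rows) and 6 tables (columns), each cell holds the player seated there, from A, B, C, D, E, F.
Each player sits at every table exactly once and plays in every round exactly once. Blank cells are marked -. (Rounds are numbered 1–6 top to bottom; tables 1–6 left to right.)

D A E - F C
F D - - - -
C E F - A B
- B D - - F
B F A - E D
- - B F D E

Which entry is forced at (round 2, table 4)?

E

Round 1, table 4: round 1 has {A, C, D, E, F} and table 4 has {F}, leaving only B.
Round 2, table 3: round 2 has {D, F} and table 3 has {A, B, D, E, F}, leaving only C.
Round 2, table 5: round 2 has {C, D, F} and table 5 has {A, D, E, F}, leaving only B.
Round 2, table 6: round 2 has {B, C, D, F} and table 6 has {B, C, D, E, F}, leaving only A.
Round 2 already has {A, B, C, D, F} and table 4 already has {B, F}, so round 2, table 4 must be E.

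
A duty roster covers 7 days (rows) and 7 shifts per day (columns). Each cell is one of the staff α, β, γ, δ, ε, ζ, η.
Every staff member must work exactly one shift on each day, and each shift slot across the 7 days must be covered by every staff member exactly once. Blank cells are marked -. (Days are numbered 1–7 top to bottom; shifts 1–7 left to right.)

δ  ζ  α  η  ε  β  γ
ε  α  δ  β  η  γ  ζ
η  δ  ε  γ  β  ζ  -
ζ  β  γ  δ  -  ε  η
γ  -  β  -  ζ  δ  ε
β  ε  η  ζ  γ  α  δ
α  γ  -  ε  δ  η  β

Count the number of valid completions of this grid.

1

Day 3, shift 7: eliminating its day and shift leaves {α}.
Day 4, shift 5: eliminating its day and shift leaves {α}.
Day 5, shift 2: eliminating its day and shift leaves {η}.
Day 5, shift 4: eliminating its day and shift leaves {α}.
Day 7, shift 3: eliminating its day and shift leaves {ζ}.
Only one assignment across all blanks avoids any day or shift repeat, giving 1 completion.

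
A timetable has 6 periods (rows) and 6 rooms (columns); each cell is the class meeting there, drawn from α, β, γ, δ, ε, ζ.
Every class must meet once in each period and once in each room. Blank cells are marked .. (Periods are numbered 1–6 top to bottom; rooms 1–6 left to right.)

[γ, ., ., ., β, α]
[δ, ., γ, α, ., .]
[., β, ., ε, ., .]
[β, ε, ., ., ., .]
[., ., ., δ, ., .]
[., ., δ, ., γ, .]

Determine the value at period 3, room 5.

Period 1, room 4: period 1 has {α, β, γ} and room 4 has {α, δ, ε}, leaving only ζ.
Period 1, room 2: period 1 has {α, β, γ, ζ} and room 2 has {β, ε}, leaving only δ.
Period 1, room 3: period 1 has {α, β, γ, δ, ζ} and room 3 has {γ, δ}, leaving only ε.
Period 2, room 2: period 2 has {α, γ, δ} and room 2 has {β, δ, ε}, leaving only ζ.
Period 2, room 5: period 2 has {α, γ, δ, ζ} and room 5 has {β, γ}, leaving only ε.
Period 2, room 6: period 2 has {α, γ, δ, ε, ζ} and room 6 has {α}, leaving only β.
Period 4, room 4: period 4 has {β, ε} and room 4 has {α, δ, ε, ζ}, leaving only γ.
Period 6, room 2: period 6 has {γ, δ} and room 2 has {β, δ, ε, ζ}, leaving only α.
Period 5, room 2: period 5 has {δ} and room 2 has {α, β, δ, ε, ζ}, leaving only γ.
Period 6, room 4: period 6 has {α, γ, δ} and room 4 has {α, γ, δ, ε, ζ}, leaving only β.
Period 3, room 5 is narrowed to {α, δ, ζ}.
If it were α, then period 3, room 3 would be left with no valid symbol.
If it were ζ, then period 3, room 3 would be left with no valid symbol.
So period 3, room 5 must be δ.

δ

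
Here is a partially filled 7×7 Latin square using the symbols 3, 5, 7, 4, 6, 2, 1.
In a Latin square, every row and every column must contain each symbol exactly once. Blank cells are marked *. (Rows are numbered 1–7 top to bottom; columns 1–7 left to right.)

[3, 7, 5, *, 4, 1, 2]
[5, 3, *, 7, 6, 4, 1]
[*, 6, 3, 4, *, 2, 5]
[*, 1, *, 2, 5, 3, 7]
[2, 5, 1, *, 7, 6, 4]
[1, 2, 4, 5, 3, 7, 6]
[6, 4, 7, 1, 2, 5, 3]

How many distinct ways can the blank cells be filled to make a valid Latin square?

Row 1, column 4: eliminating its row and column leaves {6}.
Row 2, column 3: eliminating its row and column leaves {2}.
Row 3, column 1: eliminating its row and column leaves {7}.
Row 3, column 5: eliminating its row and column leaves {1}.
Row 4, column 1: eliminating its row and column leaves {4}.
Row 4, column 3: eliminating its row and column leaves {6}.
Row 5, column 4: eliminating its row and column leaves {3}.
Only one assignment across all blanks avoids any row or column repeat, giving 1 completion.

1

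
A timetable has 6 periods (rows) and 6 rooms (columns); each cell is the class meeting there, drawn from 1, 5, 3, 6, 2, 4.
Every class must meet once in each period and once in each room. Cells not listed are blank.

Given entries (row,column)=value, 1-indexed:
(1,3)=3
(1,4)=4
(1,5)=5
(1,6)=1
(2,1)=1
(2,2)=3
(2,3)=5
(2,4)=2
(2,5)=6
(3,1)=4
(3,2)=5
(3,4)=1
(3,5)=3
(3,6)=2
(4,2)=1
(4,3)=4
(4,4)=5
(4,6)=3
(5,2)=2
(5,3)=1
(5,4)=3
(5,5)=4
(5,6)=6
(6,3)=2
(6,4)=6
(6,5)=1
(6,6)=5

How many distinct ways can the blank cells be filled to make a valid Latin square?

Period 1, room 1: eliminating its period and room leaves {6, 2}.
Period 1, room 2: eliminating its period and room leaves {6}.
Period 2, room 6: eliminating its period and room leaves {4}.
Period 3, room 3: eliminating its period and room leaves {6}.
Period 4, room 1: eliminating its period and room leaves {6, 2}.
Period 4, room 5: eliminating its period and room leaves {2}.
Period 5, room 1: eliminating its period and room leaves {5}.
Period 6, room 1: eliminating its period and room leaves {3}.
Period 6, room 2: eliminating its period and room leaves {4}.
Only one assignment across all blanks avoids any period or room repeat, giving 1 completion.

1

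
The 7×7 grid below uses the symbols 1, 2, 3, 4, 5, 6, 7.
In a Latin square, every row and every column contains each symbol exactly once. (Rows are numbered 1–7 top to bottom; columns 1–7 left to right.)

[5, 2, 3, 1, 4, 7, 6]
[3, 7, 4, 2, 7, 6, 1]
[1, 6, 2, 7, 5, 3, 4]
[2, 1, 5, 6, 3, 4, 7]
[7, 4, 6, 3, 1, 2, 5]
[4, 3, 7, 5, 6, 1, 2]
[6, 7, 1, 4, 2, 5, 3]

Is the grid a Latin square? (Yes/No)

Column 2 contains 7 twice (at rows 2 and 7), so it is not a permutation.

No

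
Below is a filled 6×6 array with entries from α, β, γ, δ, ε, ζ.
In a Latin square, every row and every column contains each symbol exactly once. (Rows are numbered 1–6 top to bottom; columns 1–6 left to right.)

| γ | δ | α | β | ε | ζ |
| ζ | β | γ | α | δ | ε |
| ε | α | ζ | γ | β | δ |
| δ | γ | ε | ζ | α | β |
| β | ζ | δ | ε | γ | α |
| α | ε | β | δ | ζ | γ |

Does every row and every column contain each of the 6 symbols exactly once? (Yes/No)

Yes

Each row is a permutation of the 6 symbols, and so is each column.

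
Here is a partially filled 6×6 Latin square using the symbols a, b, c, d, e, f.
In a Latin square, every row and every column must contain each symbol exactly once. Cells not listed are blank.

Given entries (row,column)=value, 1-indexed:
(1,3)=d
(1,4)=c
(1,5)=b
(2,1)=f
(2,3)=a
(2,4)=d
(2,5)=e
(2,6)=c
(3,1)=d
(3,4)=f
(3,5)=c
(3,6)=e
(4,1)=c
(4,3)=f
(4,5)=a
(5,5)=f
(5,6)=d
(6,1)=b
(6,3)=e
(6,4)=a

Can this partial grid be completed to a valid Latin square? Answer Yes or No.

No row or column among the givens repeats a symbol, and propagating forced cells runs into no contradiction.
One valid completion exists (for instance, e f d c b a / f b a d e c / d a b f c e / c d f e a b / a e c b f d / b c e a d f).

Yes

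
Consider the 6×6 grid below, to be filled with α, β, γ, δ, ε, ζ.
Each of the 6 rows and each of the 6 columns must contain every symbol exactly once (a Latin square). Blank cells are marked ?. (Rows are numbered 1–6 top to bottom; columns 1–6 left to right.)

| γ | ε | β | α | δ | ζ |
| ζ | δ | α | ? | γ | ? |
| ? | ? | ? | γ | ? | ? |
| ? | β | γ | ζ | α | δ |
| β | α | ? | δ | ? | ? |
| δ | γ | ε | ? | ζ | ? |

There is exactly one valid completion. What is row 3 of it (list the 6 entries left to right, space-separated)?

Row 3, column 2: row 3 has {γ} and column 2 has {α, β, γ, δ, ε}, leaving only ζ.
Row 3, column 3: row 3 has {γ, ζ} and column 3 has {α, β, γ, ε}, leaving only δ.
Row 4, column 1: row 4 has {α, β, γ, δ, ζ} and column 1 has {β, γ, δ, ζ}, leaving only ε.
Row 3, column 1: row 3 has {γ, δ, ζ} and column 1 has {β, γ, δ, ε, ζ}, leaving only α.
Row 5, column 3: row 5 has {α, β, δ} and column 3 has {α, β, γ, δ, ε}, leaving only ζ.
Row 5, column 5: row 5 has {α, β, δ, ζ} and column 5 has {α, γ, δ, ζ}, leaving only ε.
Row 3, column 5: row 3 has {α, γ, δ, ζ} and column 5 has {α, γ, δ, ε, ζ}, leaving only β.
Row 3, column 6: row 3 has {α, β, γ, δ, ζ} and column 6 has {δ, ζ}, leaving only ε.
So row 3 reads: α ζ δ γ β ε.

α ζ δ γ β ε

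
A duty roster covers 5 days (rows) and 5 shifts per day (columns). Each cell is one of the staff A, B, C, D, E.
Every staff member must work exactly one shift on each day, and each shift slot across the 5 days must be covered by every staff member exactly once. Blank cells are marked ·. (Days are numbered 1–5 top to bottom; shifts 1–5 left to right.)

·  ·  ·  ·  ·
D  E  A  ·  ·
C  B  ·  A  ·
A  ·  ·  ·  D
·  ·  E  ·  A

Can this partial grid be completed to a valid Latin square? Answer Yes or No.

Yes

No day or shift among the givens repeats a symbol, and propagating forced cells runs into no contradiction.
One valid completion exists (for instance, E A C D B / D E A B C / C B D A E / A C B E D / B D E C A).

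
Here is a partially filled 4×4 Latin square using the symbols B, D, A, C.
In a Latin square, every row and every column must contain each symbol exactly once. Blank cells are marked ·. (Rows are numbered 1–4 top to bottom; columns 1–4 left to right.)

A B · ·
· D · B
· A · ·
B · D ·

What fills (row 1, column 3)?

Row 1 already has {B, A} and column 3 already has {D}, so row 1, column 3 must be C.

C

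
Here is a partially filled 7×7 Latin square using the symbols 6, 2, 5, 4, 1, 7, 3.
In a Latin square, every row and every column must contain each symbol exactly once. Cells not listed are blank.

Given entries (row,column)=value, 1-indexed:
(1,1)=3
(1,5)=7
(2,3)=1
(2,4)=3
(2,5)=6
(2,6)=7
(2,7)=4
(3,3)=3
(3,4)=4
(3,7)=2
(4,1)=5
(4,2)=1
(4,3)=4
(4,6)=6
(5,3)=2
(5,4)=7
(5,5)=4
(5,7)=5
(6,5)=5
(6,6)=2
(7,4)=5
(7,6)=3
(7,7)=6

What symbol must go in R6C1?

Row 1, column 7: row 1 has {7, 3} and column 7 has {6, 2, 5, 4}, leaving only 1.
Row 2, column 1: row 2 has {6, 4, 1, 7, 3} and column 1 has {5, 3}, leaving only 2.
Row 2, column 2: row 2 has {6, 2, 4, 1, 7, 3} and column 2 has {1}, leaving only 5.
Row 3, column 5: row 3 has {2, 4, 3} and column 5 has {6, 5, 4, 7}, leaving only 1.
Row 3, column 6: row 3 has {2, 4, 1, 3} and column 6 has {6, 2, 7, 3}, leaving only 5.
Row 1, column 6: row 1 has {1, 7, 3} and column 6 has {6, 2, 5, 7, 3}, leaving only 4.
Row 4, column 4: row 4 has {6, 5, 4, 1} and column 4 has {5, 4, 7, 3}, leaving only 2.
Row 1, column 4: row 1 has {4, 1, 7, 3} and column 4 has {2, 5, 4, 7, 3}, leaving only 6.
Row 1, column 2: row 1 has {6, 4, 1, 7, 3} and column 2 has {5, 1}, leaving only 2.
Row 1, column 3: row 1 has {6, 2, 4, 1, 7, 3} and column 3 has {2, 4, 1, 3}, leaving only 5.
Row 4, column 5: row 4 has {6, 2, 5, 4, 1} and column 5 has {6, 5, 4, 1, 7}, leaving only 3.
Row 4, column 7: row 4 has {6, 2, 5, 4, 1, 3} and column 7 has {6, 2, 5, 4, 1}, leaving only 7.
Row 5, column 6: row 5 has {2, 5, 4, 7} and column 6 has {6, 2, 5, 4, 7, 3}, leaving only 1.
Row 5, column 1: row 5 has {2, 5, 4, 1, 7} and column 1 has {2, 5, 3}, leaving only 6.
Row 3, column 1: row 3 has {2, 5, 4, 1, 3} and column 1 has {6, 2, 5, 3}, leaving only 7.
Row 3, column 2: row 3 has {2, 5, 4, 1, 7, 3} and column 2 has {2, 5, 1}, leaving only 6.
Row 5, column 2: row 5 has {6, 2, 5, 4, 1, 7} and column 2 has {6, 2, 5, 1}, leaving only 3.
Row 6, column 4: row 6 has {2, 5} and column 4 has {6, 2, 5, 4, 7, 3}, leaving only 1.
Row 6 already has {2, 5, 1} and column 1 already has {6, 2, 5, 7, 3}, so row 6, column 1 must be 4.

4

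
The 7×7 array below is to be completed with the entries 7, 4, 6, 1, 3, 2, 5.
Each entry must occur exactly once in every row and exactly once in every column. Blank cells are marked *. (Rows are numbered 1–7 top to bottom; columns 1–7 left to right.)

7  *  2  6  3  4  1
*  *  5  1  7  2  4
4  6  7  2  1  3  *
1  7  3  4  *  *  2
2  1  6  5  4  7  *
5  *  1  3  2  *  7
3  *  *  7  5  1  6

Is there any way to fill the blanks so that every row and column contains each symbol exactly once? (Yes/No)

Yes

No row or column among the givens repeats a symbol, and propagating forced cells runs into no contradiction.
One valid completion exists (for instance, 7 5 2 6 3 4 1 / 6 3 5 1 7 2 4 / 4 6 7 2 1 3 5 / 1 7 3 4 6 5 2 / 2 1 6 5 4 7 3 / 5 4 1 3 2 6 7 / 3 2 4 7 5 1 6).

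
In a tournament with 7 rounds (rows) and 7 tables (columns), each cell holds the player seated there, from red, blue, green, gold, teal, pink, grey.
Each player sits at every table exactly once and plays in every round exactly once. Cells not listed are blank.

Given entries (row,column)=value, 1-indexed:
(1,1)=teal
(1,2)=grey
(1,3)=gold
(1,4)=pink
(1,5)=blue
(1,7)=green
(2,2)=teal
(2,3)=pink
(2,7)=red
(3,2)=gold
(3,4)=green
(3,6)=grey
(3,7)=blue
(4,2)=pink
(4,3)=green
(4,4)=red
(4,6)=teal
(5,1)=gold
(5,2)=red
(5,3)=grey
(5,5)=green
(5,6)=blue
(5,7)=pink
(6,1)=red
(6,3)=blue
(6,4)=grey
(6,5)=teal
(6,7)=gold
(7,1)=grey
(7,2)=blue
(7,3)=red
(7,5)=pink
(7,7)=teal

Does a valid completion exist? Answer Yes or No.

Yes

No round or table among the givens repeats a symbol, and propagating forced cells runs into no contradiction.
One valid completion exists (for instance, teal grey gold pink blue red green / green teal pink blue grey gold red / pink gold teal green red grey blue / blue pink green red gold teal grey / gold red grey teal green blue pink / red green blue grey teal pink gold / grey blue red gold pink green teal).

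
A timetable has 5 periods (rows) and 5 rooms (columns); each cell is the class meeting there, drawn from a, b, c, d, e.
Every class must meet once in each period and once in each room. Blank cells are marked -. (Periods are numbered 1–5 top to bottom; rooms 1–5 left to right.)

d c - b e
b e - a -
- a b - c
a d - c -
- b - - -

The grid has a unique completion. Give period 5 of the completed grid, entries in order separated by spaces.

Period 1, room 3: period 1 has {b, c, d, e} and room 3 has {b}, leaving only a.
Period 2, room 5: period 2 has {a, b, e} and room 5 has {c, e}, leaving only d.
Period 5, room 5: period 5 has {b} and room 5 has {c, d, e}, leaving only a.
Period 2, room 3: period 2 has {a, b, d, e} and room 3 has {a, b}, leaving only c.
Period 3, room 1: period 3 has {a, b, c} and room 1 has {a, b, d}, leaving only e.
Period 5, room 1: period 5 has {a, b} and room 1 has {a, b, d, e}, leaving only c.
Period 3, room 4: period 3 has {a, b, c, e} and room 4 has {a, b, c}, leaving only d.
Period 5, room 4: period 5 has {a, b, c} and room 4 has {a, b, c, d}, leaving only e.
Period 5, room 3: period 5 has {a, b, c, e} and room 3 has {a, b, c}, leaving only d.
So period 5 reads: c b d e a.

c b d e a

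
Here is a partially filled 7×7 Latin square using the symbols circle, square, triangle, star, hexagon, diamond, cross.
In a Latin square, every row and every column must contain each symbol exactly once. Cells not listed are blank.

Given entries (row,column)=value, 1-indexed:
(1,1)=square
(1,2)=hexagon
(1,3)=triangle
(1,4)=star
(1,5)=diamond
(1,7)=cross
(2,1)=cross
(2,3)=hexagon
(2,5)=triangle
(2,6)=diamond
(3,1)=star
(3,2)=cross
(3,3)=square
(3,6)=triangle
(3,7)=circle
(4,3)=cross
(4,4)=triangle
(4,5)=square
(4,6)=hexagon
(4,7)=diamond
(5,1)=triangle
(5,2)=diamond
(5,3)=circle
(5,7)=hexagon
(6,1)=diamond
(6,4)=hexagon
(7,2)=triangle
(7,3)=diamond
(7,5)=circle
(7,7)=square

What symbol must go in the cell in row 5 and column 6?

cross

Row 1, column 6: row 1 has {square, triangle, star, hexagon, diamond, cross} and column 6 has {triangle, hexagon, diamond}, leaving only circle.
Row 2, column 7: row 2 has {triangle, hexagon, diamond, cross} and column 7 has {circle, square, hexagon, diamond, cross}, leaving only star.
Row 3, column 4: row 3 has {circle, square, triangle, star, cross} and column 4 has {triangle, star, hexagon}, leaving only diamond.
Row 3, column 5: row 3 has {circle, square, triangle, star, diamond, cross} and column 5 has {circle, square, triangle, diamond}, leaving only hexagon.
Row 4, column 1: row 4 has {square, triangle, hexagon, diamond, cross} and column 1 has {square, triangle, star, diamond, cross}, leaving only circle.
Row 4, column 2: row 4 has {circle, square, triangle, hexagon, diamond, cross} and column 2 has {triangle, hexagon, diamond, cross}, leaving only star.
Row 6, column 3: row 6 has {hexagon, diamond} and column 3 has {circle, square, triangle, hexagon, diamond, cross}, leaving only star.
Row 6, column 5: row 6 has {star, hexagon, diamond} and column 5 has {circle, square, triangle, hexagon, diamond}, leaving only cross.
Row 5, column 5: row 5 has {circle, triangle, hexagon, diamond} and column 5 has {circle, square, triangle, hexagon, diamond, cross}, leaving only star.
Row 6, column 6: row 6 has {star, hexagon, diamond, cross} and column 6 has {circle, triangle, hexagon, diamond}, leaving only square.
Row 5 already has {circle, triangle, star, hexagon, diamond} and column 6 already has {circle, square, triangle, hexagon, diamond}, so row 5, column 6 must be cross.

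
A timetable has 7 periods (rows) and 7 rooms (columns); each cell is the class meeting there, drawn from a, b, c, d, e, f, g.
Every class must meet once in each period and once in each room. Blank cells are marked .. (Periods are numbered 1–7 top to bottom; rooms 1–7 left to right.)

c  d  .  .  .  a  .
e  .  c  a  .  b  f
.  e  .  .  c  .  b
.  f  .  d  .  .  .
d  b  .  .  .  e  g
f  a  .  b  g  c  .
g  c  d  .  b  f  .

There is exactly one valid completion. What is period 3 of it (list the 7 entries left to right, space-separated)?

Period 3, room 1: period 3 has {b, c, e} and room 1 has {c, d, e, f, g}, leaving only a.
Period 1, room 7: period 1 has {a, c, d} and room 7 has {b, f, g}, leaving only e.
Period 1, room 5: period 1 has {a, c, d, e} and room 5 has {b, c, g}, leaving only f.
Period 1, room 4: period 1 has {a, c, d, e, f} and room 4 has {a, b, d}, leaving only g.
Period 3, room 4: period 3 has {a, b, c, e} and room 4 has {a, b, d, g}, leaving only f.
Period 3, room 3: period 3 has {a, b, c, e, f} and room 3 has {c, d}, leaving only g.
Period 3, room 6: period 3 has {a, b, c, e, f, g} and room 6 has {a, b, c, e, f}, leaving only d.
So period 3 reads: a e g f c d b.

a e g f c d b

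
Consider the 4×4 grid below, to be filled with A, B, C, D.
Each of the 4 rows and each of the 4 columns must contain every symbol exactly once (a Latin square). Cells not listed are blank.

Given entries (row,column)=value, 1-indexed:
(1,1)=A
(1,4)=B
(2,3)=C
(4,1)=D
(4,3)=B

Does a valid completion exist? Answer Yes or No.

Yes

No row or column among the givens repeats a symbol, and propagating forced cells runs into no contradiction.
One valid completion exists (for instance, A C D B / B D C A / C B A D / D A B C).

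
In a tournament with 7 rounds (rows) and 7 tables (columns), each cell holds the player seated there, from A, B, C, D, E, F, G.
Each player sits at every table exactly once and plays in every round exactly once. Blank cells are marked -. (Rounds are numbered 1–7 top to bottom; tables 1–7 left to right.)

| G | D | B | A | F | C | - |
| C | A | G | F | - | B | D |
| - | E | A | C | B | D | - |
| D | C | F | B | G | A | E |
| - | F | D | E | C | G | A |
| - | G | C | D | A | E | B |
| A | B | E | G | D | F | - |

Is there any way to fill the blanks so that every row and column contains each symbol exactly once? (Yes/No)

No

Round 1, table 7: round 1 together with table 7 already contain {A, B, C, D, E, F, G} — every symbol — so nothing can go there. The grid has no valid completion.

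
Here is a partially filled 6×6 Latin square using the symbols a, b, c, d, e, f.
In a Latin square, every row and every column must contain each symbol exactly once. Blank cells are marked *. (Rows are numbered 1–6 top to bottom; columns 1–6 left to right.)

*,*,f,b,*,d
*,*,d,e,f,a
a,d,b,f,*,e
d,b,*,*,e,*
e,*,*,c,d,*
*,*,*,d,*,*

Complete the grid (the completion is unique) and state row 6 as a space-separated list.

f a e d b c

Row 1, column 1: row 1 has {b, d, f} and column 1 has {a, d, e}, leaving only c.
Row 1, column 5: row 1 has {b, c, d, f} and column 5 has {d, e, f}, leaving only a.
Row 1, column 2: row 1 has {a, b, c, d, f} and column 2 has {b, d}, leaving only e.
Row 2, column 1: row 2 has {a, d, e, f} and column 1 has {a, c, d, e}, leaving only b.
Row 6, column 1: row 6 has {d} and column 1 has {a, b, c, d, e}, leaving only f.
Row 2, column 2: row 2 has {a, b, d, e, f} and column 2 has {b, d, e}, leaving only c.
Row 6, column 2: row 6 has {d, f} and column 2 has {b, c, d, e}, leaving only a.
Row 3, column 5: row 3 has {a, b, d, e, f} and column 5 has {a, d, e, f}, leaving only c.
Row 6, column 5: row 6 has {a, d, f} and column 5 has {a, c, d, e, f}, leaving only b.
Row 6, column 6: row 6 has {a, b, d, f} and column 6 has {a, d, e}, leaving only c.
Row 6, column 3: row 6 has {a, b, c, d, f} and column 3 has {b, d, f}, leaving only e.
So row 6 reads: f a e d b c.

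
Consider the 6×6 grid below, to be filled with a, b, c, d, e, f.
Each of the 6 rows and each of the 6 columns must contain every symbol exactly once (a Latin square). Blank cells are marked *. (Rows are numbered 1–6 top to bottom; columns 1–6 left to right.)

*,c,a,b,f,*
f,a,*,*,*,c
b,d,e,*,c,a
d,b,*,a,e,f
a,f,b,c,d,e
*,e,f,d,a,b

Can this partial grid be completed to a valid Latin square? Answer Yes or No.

No row or column among the givens repeats a symbol, and propagating forced cells runs into no contradiction.
One valid completion exists (for instance, e c a b f d / f a d e b c / b d e f c a / d b c a e f / a f b c d e / c e f d a b).

Yes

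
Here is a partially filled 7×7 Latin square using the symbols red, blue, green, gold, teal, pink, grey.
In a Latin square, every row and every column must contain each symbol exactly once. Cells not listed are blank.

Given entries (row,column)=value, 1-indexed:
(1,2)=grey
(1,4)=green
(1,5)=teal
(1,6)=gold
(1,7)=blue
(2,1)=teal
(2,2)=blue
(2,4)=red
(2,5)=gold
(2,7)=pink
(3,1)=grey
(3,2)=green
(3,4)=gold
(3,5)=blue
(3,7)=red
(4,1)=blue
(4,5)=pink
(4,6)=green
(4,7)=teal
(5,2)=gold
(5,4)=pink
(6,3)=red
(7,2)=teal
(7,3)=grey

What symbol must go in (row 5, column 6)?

Row 1, column 3: row 1 has {blue, green, gold, teal, grey} and column 3 has {red, grey}, leaving only pink.
Row 1, column 1: row 1 has {blue, green, gold, teal, pink, grey} and column 1 has {blue, teal, grey}, leaving only red.
Row 2, column 3: row 2 has {red, blue, gold, teal, pink} and column 3 has {red, pink, grey}, leaving only green.
Row 2, column 6: row 2 has {red, blue, green, gold, teal, pink} and column 6 has {green, gold}, leaving only grey.
Row 3, column 3: row 3 has {red, blue, green, gold, grey} and column 3 has {red, green, pink, grey}, leaving only teal.
Row 3, column 6: row 3 has {red, blue, green, gold, teal, grey} and column 6 has {green, gold, grey}, leaving only pink.
Row 4, column 2: row 4 has {blue, green, teal, pink} and column 2 has {blue, green, gold, teal, grey}, leaving only red.
Row 4, column 3: row 4 has {red, blue, green, teal, pink} and column 3 has {red, green, teal, pink, grey}, leaving only gold.
Row 4, column 4: row 4 has {red, blue, green, gold, teal, pink} and column 4 has {red, green, gold, pink}, leaving only grey.
Row 5, column 1: row 5 has {gold, pink} and column 1 has {red, blue, teal, grey}, leaving only green.
Row 5, column 3: row 5 has {green, gold, pink} and column 3 has {red, green, gold, teal, pink, grey}, leaving only blue.
Row 5, column 7: row 5 has {blue, green, gold, pink} and column 7 has {red, blue, teal, pink}, leaving only grey.
Row 5, column 5: row 5 has {blue, green, gold, pink, grey} and column 5 has {blue, gold, teal, pink}, leaving only red.
Row 5 already has {red, blue, green, gold, pink, grey} and column 6 already has {green, gold, pink, grey}, so row 5, column 6 must be teal.

teal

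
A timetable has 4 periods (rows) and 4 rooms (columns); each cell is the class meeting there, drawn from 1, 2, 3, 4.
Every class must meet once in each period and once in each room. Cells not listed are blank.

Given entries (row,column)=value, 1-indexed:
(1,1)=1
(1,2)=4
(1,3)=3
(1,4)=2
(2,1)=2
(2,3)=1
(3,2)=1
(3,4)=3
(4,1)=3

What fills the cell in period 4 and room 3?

4

Period 2, room 2: period 2 has {1, 2} and room 2 has {1, 4}, leaving only 3.
Period 2, room 4: period 2 has {1, 2, 3} and room 4 has {2, 3}, leaving only 4.
Period 3, room 1: period 3 has {1, 3} and room 1 has {1, 2, 3}, leaving only 4.
Period 3, room 3: period 3 has {1, 3, 4} and room 3 has {1, 3}, leaving only 2.
Period 4 already has {3} and room 3 already has {1, 2, 3}, so period 4, room 3 must be 4.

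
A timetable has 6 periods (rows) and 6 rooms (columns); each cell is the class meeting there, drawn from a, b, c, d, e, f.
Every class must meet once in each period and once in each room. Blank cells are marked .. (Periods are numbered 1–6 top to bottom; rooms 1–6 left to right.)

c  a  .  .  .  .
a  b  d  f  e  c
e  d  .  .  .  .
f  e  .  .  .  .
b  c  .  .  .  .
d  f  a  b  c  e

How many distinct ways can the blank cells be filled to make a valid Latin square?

20

Period 1, room 3: eliminating its period and room leaves {b, e, f}.
Period 1, room 4: eliminating its period and room leaves {d, e}.
Period 1, room 5: eliminating its period and room leaves {b, d, f}.
Period 1, room 6: eliminating its period and room leaves {b, d, f}.
Period 3, room 3: eliminating its period and room leaves {b, c, f}.
Period 3, room 4: eliminating its period and room leaves {a, c}.
Period 3, room 5: eliminating its period and room leaves {a, b, f}.
Period 3, room 6: eliminating its period and room leaves {a, b, f}.
Period 4, room 3: eliminating its period and room leaves {b, c}.
Period 4, room 4: eliminating its period and room leaves {a, c, d}.
Period 4, room 5: eliminating its period and room leaves {a, b, d}.
Period 4, room 6: eliminating its period and room leaves {a, b, d}.
Period 5, room 3: eliminating its period and room leaves {e, f}.
Period 5, room 4: eliminating its period and room leaves {a, d, e}.
Period 5, room 5: eliminating its period and room leaves {a, d, f}.
Period 5, room 6: eliminating its period and room leaves {a, d, f}.
Enumerating the assignments across these blanks that avoid any period or room repeat gives 20 completions.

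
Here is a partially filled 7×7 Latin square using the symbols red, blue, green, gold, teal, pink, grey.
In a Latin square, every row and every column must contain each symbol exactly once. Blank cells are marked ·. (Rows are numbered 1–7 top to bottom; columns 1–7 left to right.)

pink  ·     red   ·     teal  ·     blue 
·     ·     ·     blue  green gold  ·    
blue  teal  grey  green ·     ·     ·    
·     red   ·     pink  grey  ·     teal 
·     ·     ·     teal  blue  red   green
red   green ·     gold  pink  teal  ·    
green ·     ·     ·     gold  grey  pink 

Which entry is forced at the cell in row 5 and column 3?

gold

Row 1, column 4: row 1 has {red, blue, teal, pink} and column 4 has {blue, green, gold, teal, pink}, leaving only grey.
Row 1, column 2: row 1 has {red, blue, teal, pink, grey} and column 2 has {red, green, teal}, leaving only gold.
Row 1, column 6: row 1 has {red, blue, gold, teal, pink, grey} and column 6 has {red, gold, teal, grey}, leaving only green.
Row 3, column 5: row 3 has {blue, green, teal, grey} and column 5 has {blue, green, gold, teal, pink, grey}, leaving only red.
Row 3, column 6: row 3 has {red, blue, green, teal, grey} and column 6 has {red, green, gold, teal, grey}, leaving only pink.
Row 3, column 7: row 3 has {red, blue, green, teal, pink, grey} and column 7 has {blue, green, teal, pink}, leaving only gold.
Row 4, column 1: row 4 has {red, teal, pink, grey} and column 1 has {red, blue, green, pink}, leaving only gold.
Row 4, column 6: row 4 has {red, gold, teal, pink, grey} and column 6 has {red, green, gold, teal, pink, grey}, leaving only blue.
Row 4, column 3: row 4 has {red, blue, gold, teal, pink, grey} and column 3 has {red, grey}, leaving only green.
Row 5, column 1: row 5 has {red, blue, green, teal} and column 1 has {red, blue, green, gold, pink}, leaving only grey.
Row 2, column 1: row 2 has {blue, green, gold} and column 1 has {red, blue, green, gold, pink, grey}, leaving only teal.
Row 2, column 3: row 2 has {blue, green, gold, teal} and column 3 has {red, green, grey}, leaving only pink.
Row 5 already has {red, blue, green, teal, grey} and column 3 already has {red, green, pink, grey}, so row 5, column 3 must be gold.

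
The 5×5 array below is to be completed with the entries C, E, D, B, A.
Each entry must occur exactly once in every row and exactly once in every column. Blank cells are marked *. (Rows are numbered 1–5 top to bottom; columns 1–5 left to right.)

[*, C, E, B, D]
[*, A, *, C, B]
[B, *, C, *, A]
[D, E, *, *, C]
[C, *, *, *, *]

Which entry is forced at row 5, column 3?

A

Row 1, column 1: row 1 has {C, E, D, B} and column 1 has {C, D, B}, leaving only A.
Row 2, column 1: row 2 has {C, B, A} and column 1 has {C, D, B, A}, leaving only E.
Row 2, column 3: row 2 has {C, E, B, A} and column 3 has {C, E}, leaving only D.
Row 3, column 2: row 3 has {C, B, A} and column 2 has {C, E, A}, leaving only D.
Row 3, column 4: row 3 has {C, D, B, A} and column 4 has {C, B}, leaving only E.
Row 4, column 4: row 4 has {C, E, D} and column 4 has {C, E, B}, leaving only A.
Row 4, column 3: row 4 has {C, E, D, A} and column 3 has {C, E, D}, leaving only B.
Row 5 already has {C} and column 3 already has {C, E, D, B}, so row 5, column 3 must be A.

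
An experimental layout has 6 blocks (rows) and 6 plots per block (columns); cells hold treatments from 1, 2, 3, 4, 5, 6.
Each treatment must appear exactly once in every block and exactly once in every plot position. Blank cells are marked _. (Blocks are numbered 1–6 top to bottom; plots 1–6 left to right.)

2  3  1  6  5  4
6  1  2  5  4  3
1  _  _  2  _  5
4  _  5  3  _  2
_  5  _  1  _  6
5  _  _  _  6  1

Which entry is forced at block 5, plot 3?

Block 3, plot 5: block 3 has {1, 2, 5} and plot 5 has {4, 5, 6}, leaving only 3.
Block 4, plot 2: block 4 has {2, 3, 4, 5} and plot 2 has {1, 3, 5}, leaving only 6.
Block 3, plot 2: block 3 has {1, 2, 3, 5} and plot 2 has {1, 3, 5, 6}, leaving only 4.
Block 3, plot 3: block 3 has {1, 2, 3, 4, 5} and plot 3 has {1, 2, 5}, leaving only 6.
Block 4, plot 5: block 4 has {2, 3, 4, 5, 6} and plot 5 has {3, 4, 5, 6}, leaving only 1.
Block 5, plot 1: block 5 has {1, 5, 6} and plot 1 has {1, 2, 4, 5, 6}, leaving only 3.
Block 5 already has {1, 3, 5, 6} and plot 3 already has {1, 2, 5, 6}, so block 5, plot 3 must be 4.

4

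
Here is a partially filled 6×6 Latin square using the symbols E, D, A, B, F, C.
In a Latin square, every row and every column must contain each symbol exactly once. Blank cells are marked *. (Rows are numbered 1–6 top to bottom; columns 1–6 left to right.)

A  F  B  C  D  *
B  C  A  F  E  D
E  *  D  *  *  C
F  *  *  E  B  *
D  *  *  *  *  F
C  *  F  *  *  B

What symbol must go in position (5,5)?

C

Row 1, column 6: row 1 has {D, A, B, F, C} and column 6 has {D, B, F, C}, leaving only E.
Row 4, column 3: row 4 has {E, B, F} and column 3 has {D, A, B, F}, leaving only C.
Row 4, column 6: row 4 has {E, B, F, C} and column 6 has {E, D, B, F, C}, leaving only A.
Row 4, column 2: row 4 has {E, A, B, F, C} and column 2 has {F, C}, leaving only D.
Row 5, column 3: row 5 has {D, F} and column 3 has {D, A, B, F, C}, leaving only E.
Row 6, column 5: row 6 has {B, F, C} and column 5 has {E, D, B}, leaving only A.
Row 5 already has {E, D, F} and column 5 already has {E, D, A, B}, so row 5, column 5 must be C.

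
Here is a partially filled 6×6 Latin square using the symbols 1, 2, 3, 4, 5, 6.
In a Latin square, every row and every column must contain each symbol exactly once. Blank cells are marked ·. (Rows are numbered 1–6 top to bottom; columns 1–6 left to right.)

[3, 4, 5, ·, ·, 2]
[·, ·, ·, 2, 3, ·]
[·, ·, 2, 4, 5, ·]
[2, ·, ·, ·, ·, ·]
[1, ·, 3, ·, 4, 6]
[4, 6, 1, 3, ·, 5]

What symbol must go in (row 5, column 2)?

2

Row 3, column 1: row 3 has {2, 4, 5} and column 1 has {1, 2, 3, 4}, leaving only 6.
Row 2, column 1: row 2 has {2, 3} and column 1 has {1, 2, 3, 4, 6}, leaving only 5.
Row 2, column 2: row 2 has {2, 3, 5} and column 2 has {4, 6}, leaving only 1.
Row 2, column 6: row 2 has {1, 2, 3, 5} and column 6 has {2, 5, 6}, leaving only 4.
Row 2, column 3: row 2 has {1, 2, 3, 4, 5} and column 3 has {1, 2, 3, 5}, leaving only 6.
Row 3, column 2: row 3 has {2, 4, 5, 6} and column 2 has {1, 4, 6}, leaving only 3.
Row 3, column 6: row 3 has {2, 3, 4, 5, 6} and column 6 has {2, 4, 5, 6}, leaving only 1.
Row 4, column 2: row 4 has {2} and column 2 has {1, 3, 4, 6}, leaving only 5.
Row 5 already has {1, 3, 4, 6} and column 2 already has {1, 3, 4, 5, 6}, so row 5, column 2 must be 2.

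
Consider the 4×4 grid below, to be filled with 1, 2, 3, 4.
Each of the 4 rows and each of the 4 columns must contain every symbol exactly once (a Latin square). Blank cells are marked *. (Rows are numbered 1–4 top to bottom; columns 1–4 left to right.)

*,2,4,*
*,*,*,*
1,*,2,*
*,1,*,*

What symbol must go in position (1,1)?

3

Row 1 already has {2, 4} and column 1 already has {1}, so row 1, column 1 must be 3.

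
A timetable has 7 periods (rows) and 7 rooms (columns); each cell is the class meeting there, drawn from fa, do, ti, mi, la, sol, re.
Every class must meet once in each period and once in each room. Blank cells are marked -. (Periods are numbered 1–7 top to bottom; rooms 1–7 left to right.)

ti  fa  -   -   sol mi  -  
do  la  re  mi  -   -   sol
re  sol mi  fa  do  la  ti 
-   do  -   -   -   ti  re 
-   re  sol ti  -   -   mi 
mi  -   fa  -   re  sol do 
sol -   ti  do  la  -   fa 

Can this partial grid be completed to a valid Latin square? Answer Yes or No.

Yes

No period or room among the givens repeats a symbol, and propagating forced cells runs into no contradiction.
One valid completion exists (for instance, ti fa do re sol mi la / do la re mi ti fa sol / re sol mi fa do la ti / fa do la sol mi ti re / la re sol ti fa do mi / mi ti fa la re sol do / sol mi ti do la re fa).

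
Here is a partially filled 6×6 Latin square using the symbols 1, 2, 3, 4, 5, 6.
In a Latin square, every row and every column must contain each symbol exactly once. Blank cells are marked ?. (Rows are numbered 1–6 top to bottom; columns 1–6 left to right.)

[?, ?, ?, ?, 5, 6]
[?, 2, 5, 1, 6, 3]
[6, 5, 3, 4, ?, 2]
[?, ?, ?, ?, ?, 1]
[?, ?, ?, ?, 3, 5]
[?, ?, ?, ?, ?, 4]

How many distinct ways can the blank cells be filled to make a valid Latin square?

10

Row 1, column 1: eliminating its row and column leaves {1, 2, 3, 4}.
Row 1, column 2: eliminating its row and column leaves {1, 3, 4}.
Row 1, column 3: eliminating its row and column leaves {1, 2, 4}.
Row 1, column 4: eliminating its row and column leaves {2, 3}.
Row 2, column 1: eliminating its row and column leaves {4}.
Row 3, column 5: eliminating its row and column leaves {1}.
Row 4, column 1: eliminating its row and column leaves {2, 3, 4, 5}.
Row 4, column 2: eliminating its row and column leaves {3, 4, 6}.
Row 4, column 3: eliminating its row and column leaves {2, 4, 6}.
Row 4, column 4: eliminating its row and column leaves {2, 3, 5, 6}.
Row 4, column 5: eliminating its row and column leaves {2, 4}.
Row 5, column 1: eliminating its row and column leaves {1, 2, 4}.
Row 5, column 2: eliminating its row and column leaves {1, 4, 6}.
Row 5, column 3: eliminating its row and column leaves {1, 2, 4, 6}.
Row 5, column 4: eliminating its row and column leaves {2, 6}.
Row 6, column 1: eliminating its row and column leaves {1, 2, 3, 5}.
Row 6, column 2: eliminating its row and column leaves {1, 3, 6}.
Row 6, column 3: eliminating its row and column leaves {1, 2, 6}.
Row 6, column 4: eliminating its row and column leaves {2, 3, 5, 6}.
Row 6, column 5: eliminating its row and column leaves {1, 2}.
Enumerating the assignments across these blanks that avoid any row or column repeat gives 10 completions.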